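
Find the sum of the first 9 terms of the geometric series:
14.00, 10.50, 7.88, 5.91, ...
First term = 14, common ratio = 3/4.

Sₙ = a(1 - rⁿ) / (1 - r)
S_9 = 14(1 - (3/4)^9) / (1 - (3/4))
S_9 = 14(1 - (19683/262144)) / (1/4)
S_9 = 1697227/32768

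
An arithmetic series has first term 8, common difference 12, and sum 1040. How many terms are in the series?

Using S = n/2 × [2a + (n-1)d]
1040 = n/2 × [2(8) + (n-1)(12)]
1040 = n/2 × [16 + 12n - 12]
2080 = n × [4 + 12n]
12n² + (4)n - 2080 = 0
Discriminant: Δ = (4)² - 4(12)(-2080) = 16 + 99840 = 99856
√Δ = 316
n = [-(4) + √Δ] / (2·12) = (-4 + 316) / 24 = 312 / 24 = 13
(The negative root is discarded since n must be a positive integer.)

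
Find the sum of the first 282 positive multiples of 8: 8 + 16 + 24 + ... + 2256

Factor out 8: = 8(1 + 2 + ... + 282) = 8 × n(n+1)/2
= 8 × 282×283/2
= 8 × 39903
= 319224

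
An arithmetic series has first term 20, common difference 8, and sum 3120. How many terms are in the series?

Using S = n/2 × [2a + (n-1)d]
3120 = n/2 × [2(20) + (n-1)(8)]
3120 = n/2 × [40 + 8n - 8]
6240 = n × [32 + 8n]
8n² + (32)n - 6240 = 0
Discriminant: Δ = (32)² - 4(8)(-6240) = 1024 + 199680 = 200704
√Δ = 448
n = [-(32) + √Δ] / (2·8) = (-32 + 448) / 16 = 416 / 16 = 26
(The negative root is discarded since n must be a positive integer.)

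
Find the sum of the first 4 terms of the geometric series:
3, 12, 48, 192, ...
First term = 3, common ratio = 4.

Sₙ = a(1 - rⁿ) / (1 - r)
S_4 = 3(1 - 4^4) / (1 - 4)
S_4 = 3(1 - 256) / (-3)
S_4 = 255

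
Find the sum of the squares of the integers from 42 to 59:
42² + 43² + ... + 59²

Use ∑_{k=1}^{n} k² = n(n+1)(2n+1)/6, then subtract the first 41 terms.
∑_{k=1}^{59} k² = 59×60×119/6 = 70210
∑_{k=1}^{41} k² = 41×42×83/6 = 23821
∑_{k=42}^{59} k² = 70210 - 23821 = 46389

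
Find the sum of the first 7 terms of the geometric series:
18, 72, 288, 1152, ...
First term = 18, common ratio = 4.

Sₙ = a(1 - rⁿ) / (1 - r)
S_7 = 18(1 - 4^7) / (1 - 4)
S_7 = 18(1 - 16384) / (-3)
S_7 = 98298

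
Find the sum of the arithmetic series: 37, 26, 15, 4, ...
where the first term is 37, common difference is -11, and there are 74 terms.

Sₙ = n/2 × (first + last)
Last term = a + (n-1)d = 37 + (74-1)×(-11) = -766
S_74 = 74/2 × (37 + (-766))
S_74 = 74/2 × (-729) = -26973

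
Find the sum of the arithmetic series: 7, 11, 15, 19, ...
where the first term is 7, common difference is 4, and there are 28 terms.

Sₙ = n/2 × (first + last)
Last term = a + (n-1)d = 7 + (28-1)×4 = 115
S_28 = 28/2 × (7 + 115)
S_28 = 28/2 × 122 = 1708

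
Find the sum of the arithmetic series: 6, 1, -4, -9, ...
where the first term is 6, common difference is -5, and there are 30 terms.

Sₙ = n/2 × (first + last)
Last term = a + (n-1)d = 6 + (30-1)×(-5) = -139
S_30 = 30/2 × (6 + (-139))
S_30 = 30/2 × (-133) = -1995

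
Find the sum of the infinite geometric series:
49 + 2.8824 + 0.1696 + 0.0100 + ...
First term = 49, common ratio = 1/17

For |r| < 1, S = a / (1 - r)
S = 49 / (1 - (1/17))
S = 49 / (16/17)
S = 833/16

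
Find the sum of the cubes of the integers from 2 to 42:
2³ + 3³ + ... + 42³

Use ∑_{k=1}^{n} k³ = [n(n+1)/2]², then subtract the first 1 terms.
∑_{k=1}^{42} k³ = [42×43/2]² = 903² = 815409
∑_{k=1}^{1} k³ = [1×2/2]² = 1² = 1
∑_{k=2}^{42} k³ = 815409 - 1 = 815408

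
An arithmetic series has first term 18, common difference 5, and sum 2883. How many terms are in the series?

Using S = n/2 × [2a + (n-1)d]
2883 = n/2 × [2(18) + (n-1)(5)]
2883 = n/2 × [36 + 5n - 5]
5766 = n × [31 + 5n]
5n² + (31)n - 5766 = 0
Discriminant: Δ = (31)² - 4(5)(-5766) = 961 + 115320 = 116281
√Δ = 341
n = [-(31) + √Δ] / (2·5) = (-31 + 341) / 10 = 310 / 10 = 31
(The negative root is discarded since n must be a positive integer.)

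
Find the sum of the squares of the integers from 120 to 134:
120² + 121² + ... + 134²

Use ∑_{k=1}^{n} k² = n(n+1)(2n+1)/6, then subtract the first 119 terms.
∑_{k=1}^{134} k² = 134×135×269/6 = 811035
∑_{k=1}^{119} k² = 119×120×239/6 = 568820
∑_{k=120}^{134} k² = 811035 - 568820 = 242215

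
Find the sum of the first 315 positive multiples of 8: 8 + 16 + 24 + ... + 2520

Factor out 8: = 8(1 + 2 + ... + 315) = 8 × n(n+1)/2
= 8 × 315×316/2
= 8 × 49770
= 398160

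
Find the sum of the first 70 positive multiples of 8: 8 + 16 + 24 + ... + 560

Factor out 8: = 8(1 + 2 + ... + 70) = 8 × n(n+1)/2
= 8 × 70×71/2
= 8 × 2485
= 19880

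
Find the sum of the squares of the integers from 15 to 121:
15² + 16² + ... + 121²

Use ∑_{k=1}^{n} k² = n(n+1)(2n+1)/6, then subtract the first 14 terms.
∑_{k=1}^{121} k² = 121×122×243/6 = 597861
∑_{k=1}^{14} k² = 14×15×29/6 = 1015
∑_{k=15}^{121} k² = 597861 - 1015 = 596846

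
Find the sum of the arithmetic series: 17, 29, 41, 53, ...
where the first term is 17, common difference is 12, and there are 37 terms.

Sₙ = n/2 × (first + last)
Last term = a + (n-1)d = 17 + (37-1)×12 = 449
S_37 = 37/2 × (17 + 449)
S_37 = 37/2 × 466 = 8621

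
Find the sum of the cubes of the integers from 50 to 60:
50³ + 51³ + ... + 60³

Use ∑_{k=1}^{n} k³ = [n(n+1)/2]², then subtract the first 49 terms.
∑_{k=1}^{60} k³ = [60×61/2]² = 1830² = 3348900
∑_{k=1}^{49} k³ = [49×50/2]² = 1225² = 1500625
∑_{k=50}^{60} k³ = 3348900 - 1500625 = 1848275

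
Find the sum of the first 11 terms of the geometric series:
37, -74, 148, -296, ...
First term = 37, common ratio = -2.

Sₙ = a(1 - rⁿ) / (1 - r)
S_11 = 37(1 - (-2)^11) / (1 - (-2))
S_11 = 37(1 - (-2048)) / (3)
S_11 = 25271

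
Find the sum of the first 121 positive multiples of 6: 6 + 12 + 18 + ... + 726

Factor out 6: = 6(1 + 2 + ... + 121) = 6 × n(n+1)/2
= 6 × 121×122/2
= 6 × 7381
= 44286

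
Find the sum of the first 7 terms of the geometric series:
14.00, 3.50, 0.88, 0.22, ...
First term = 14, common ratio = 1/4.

Sₙ = a(1 - rⁿ) / (1 - r)
S_7 = 14(1 - (1/4)^7) / (1 - (1/4))
S_7 = 14(1 - (1/16384)) / (3/4)
S_7 = 38227/2048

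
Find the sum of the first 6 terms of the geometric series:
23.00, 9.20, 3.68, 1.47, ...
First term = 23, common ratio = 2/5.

Sₙ = a(1 - rⁿ) / (1 - r)
S_6 = 23(1 - (2/5)^6) / (1 - (2/5))
S_6 = 23(1 - (64/15625)) / (3/5)
S_6 = 119301/3125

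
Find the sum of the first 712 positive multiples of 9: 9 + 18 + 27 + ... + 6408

Factor out 9: = 9(1 + 2 + ... + 712) = 9 × n(n+1)/2
= 9 × 712×713/2
= 9 × 253828
= 2284452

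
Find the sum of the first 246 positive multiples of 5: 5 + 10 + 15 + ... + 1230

Factor out 5: = 5(1 + 2 + ... + 246) = 5 × n(n+1)/2
= 5 × 246×247/2
= 5 × 30381
= 151905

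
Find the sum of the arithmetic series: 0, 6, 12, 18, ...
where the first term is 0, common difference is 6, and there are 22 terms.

Sₙ = n/2 × (first + last)
Last term = a + (n-1)d = 0 + (22-1)×6 = 126
S_22 = 22/2 × (0 + 126)
S_22 = 22/2 × 126 = 1386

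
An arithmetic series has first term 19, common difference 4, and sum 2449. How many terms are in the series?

Using S = n/2 × [2a + (n-1)d]
2449 = n/2 × [2(19) + (n-1)(4)]
2449 = n/2 × [38 + 4n - 4]
4898 = n × [34 + 4n]
4n² + (34)n - 4898 = 0
Discriminant: Δ = (34)² - 4(4)(-4898) = 1156 + 78368 = 79524
√Δ = 282
n = [-(34) + √Δ] / (2·4) = (-34 + 282) / 8 = 248 / 8 = 31
(The negative root is discarded since n must be a positive integer.)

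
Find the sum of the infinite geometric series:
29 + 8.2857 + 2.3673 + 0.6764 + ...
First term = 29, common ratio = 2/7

For |r| < 1, S = a / (1 - r)
S = 29 / (1 - (2/7))
S = 29 / (5/7)
S = 203/5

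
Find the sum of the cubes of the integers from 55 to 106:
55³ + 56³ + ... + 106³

Use ∑_{k=1}^{n} k³ = [n(n+1)/2]², then subtract the first 54 terms.
∑_{k=1}^{106} k³ = [106×107/2]² = 5671² = 32160241
∑_{k=1}^{54} k³ = [54×55/2]² = 1485² = 2205225
∑_{k=55}^{106} k³ = 32160241 - 2205225 = 29955016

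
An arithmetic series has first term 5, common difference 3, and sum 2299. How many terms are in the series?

Using S = n/2 × [2a + (n-1)d]
2299 = n/2 × [2(5) + (n-1)(3)]
2299 = n/2 × [10 + 3n - 3]
4598 = n × [7 + 3n]
3n² + (7)n - 4598 = 0
Discriminant: Δ = (7)² - 4(3)(-4598) = 49 + 55176 = 55225
√Δ = 235
n = [-(7) + √Δ] / (2·3) = (-7 + 235) / 6 = 228 / 6 = 38
(The negative root is discarded since n must be a positive integer.)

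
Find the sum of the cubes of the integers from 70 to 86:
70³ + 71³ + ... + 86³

Use ∑_{k=1}^{n} k³ = [n(n+1)/2]², then subtract the first 69 terms.
∑_{k=1}^{86} k³ = [86×87/2]² = 3741² = 13995081
∑_{k=1}^{69} k³ = [69×70/2]² = 2415² = 5832225
∑_{k=70}^{86} k³ = 13995081 - 5832225 = 8162856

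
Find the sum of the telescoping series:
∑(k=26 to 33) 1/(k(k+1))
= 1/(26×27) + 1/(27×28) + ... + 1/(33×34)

Partial fractions: 1/(k(k+1)) = 1/k - 1/(k+1)
The series telescopes:
= (1/26 - 1/27) + (1/27 - 1/28) + ... + (1/33 - 1/34)
= 1/26 - 1/34
= 2/221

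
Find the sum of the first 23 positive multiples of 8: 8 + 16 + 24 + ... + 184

Factor out 8: = 8(1 + 2 + ... + 23) = 8 × n(n+1)/2
= 8 × 23×24/2
= 8 × 276
= 2208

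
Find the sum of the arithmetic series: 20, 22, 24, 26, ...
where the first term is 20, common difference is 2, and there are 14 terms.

Sₙ = n/2 × (first + last)
Last term = a + (n-1)d = 20 + (14-1)×2 = 46
S_14 = 14/2 × (20 + 46)
S_14 = 14/2 × 66 = 462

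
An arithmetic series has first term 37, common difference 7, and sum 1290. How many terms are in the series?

Using S = n/2 × [2a + (n-1)d]
1290 = n/2 × [2(37) + (n-1)(7)]
1290 = n/2 × [74 + 7n - 7]
2580 = n × [67 + 7n]
7n² + (67)n - 2580 = 0
Discriminant: Δ = (67)² - 4(7)(-2580) = 4489 + 72240 = 76729
√Δ = 277
n = [-(67) + √Δ] / (2·7) = (-67 + 277) / 14 = 210 / 14 = 15
(The negative root is discarded since n must be a positive integer.)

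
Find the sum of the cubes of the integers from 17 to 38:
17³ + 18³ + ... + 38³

Use ∑_{k=1}^{n} k³ = [n(n+1)/2]², then subtract the first 16 terms.
∑_{k=1}^{38} k³ = [38×39/2]² = 741² = 549081
∑_{k=1}^{16} k³ = [16×17/2]² = 136² = 18496
∑_{k=17}^{38} k³ = 549081 - 18496 = 530585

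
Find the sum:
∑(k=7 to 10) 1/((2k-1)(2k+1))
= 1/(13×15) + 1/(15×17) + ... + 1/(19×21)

Partial fractions: 1/((2k-1)(2k+1)) = (1/2)[1/(2k-1) - 1/(2k+1)]
The series telescopes:
= (1/2)[1/13 - 1/21]
= 4/273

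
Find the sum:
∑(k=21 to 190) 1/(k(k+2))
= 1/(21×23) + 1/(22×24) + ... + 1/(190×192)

Partial fractions: 1/(k(k+2)) = (1/2)[1/k - 1/(k+2)]
Telescoping leaves the first two and last two terms:
= (1/2)[1/21 + 1/22 - 1/191 - 1/192]
= 77775/1882496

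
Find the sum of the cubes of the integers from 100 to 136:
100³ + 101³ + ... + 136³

Use ∑_{k=1}^{n} k³ = [n(n+1)/2]², then subtract the first 99 terms.
∑_{k=1}^{136} k³ = [136×137/2]² = 9316² = 86787856
∑_{k=1}^{99} k³ = [99×100/2]² = 4950² = 24502500
∑_{k=100}^{136} k³ = 86787856 - 24502500 = 62285356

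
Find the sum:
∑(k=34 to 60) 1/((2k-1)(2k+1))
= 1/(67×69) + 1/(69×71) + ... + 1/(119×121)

Partial fractions: 1/((2k-1)(2k+1)) = (1/2)[1/(2k-1) - 1/(2k+1)]
The series telescopes:
= (1/2)[1/67 - 1/121]
= 27/8107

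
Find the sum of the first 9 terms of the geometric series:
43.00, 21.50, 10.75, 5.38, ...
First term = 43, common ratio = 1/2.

Sₙ = a(1 - rⁿ) / (1 - r)
S_9 = 43(1 - (1/2)^9) / (1 - (1/2))
S_9 = 43(1 - (1/512)) / (1/2)
S_9 = 21973/256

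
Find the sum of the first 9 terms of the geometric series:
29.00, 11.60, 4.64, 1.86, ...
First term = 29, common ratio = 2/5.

Sₙ = a(1 - rⁿ) / (1 - r)
S_9 = 29(1 - (2/5)^9) / (1 - (2/5))
S_9 = 29(1 - (512/1953125)) / (3/5)
S_9 = 18875259/390625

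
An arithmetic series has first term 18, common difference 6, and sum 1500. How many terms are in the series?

Using S = n/2 × [2a + (n-1)d]
1500 = n/2 × [2(18) + (n-1)(6)]
1500 = n/2 × [36 + 6n - 6]
3000 = n × [30 + 6n]
6n² + (30)n - 3000 = 0
Discriminant: Δ = (30)² - 4(6)(-3000) = 900 + 72000 = 72900
√Δ = 270
n = [-(30) + √Δ] / (2·6) = (-30 + 270) / 12 = 240 / 12 = 20
(The negative root is discarded since n must be a positive integer.)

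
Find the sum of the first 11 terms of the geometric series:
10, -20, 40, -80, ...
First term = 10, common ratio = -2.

Sₙ = a(1 - rⁿ) / (1 - r)
S_11 = 10(1 - (-2)^11) / (1 - (-2))
S_11 = 10(1 - (-2048)) / (3)
S_11 = 6830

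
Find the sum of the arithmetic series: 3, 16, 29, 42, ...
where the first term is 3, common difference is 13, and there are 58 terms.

Sₙ = n/2 × (first + last)
Last term = a + (n-1)d = 3 + (58-1)×13 = 744
S_58 = 58/2 × (3 + 744)
S_58 = 58/2 × 747 = 21663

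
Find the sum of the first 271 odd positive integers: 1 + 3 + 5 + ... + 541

Sum of first n odd numbers = n²
= 271²
= 73441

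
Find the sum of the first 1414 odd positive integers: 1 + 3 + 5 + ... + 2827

Sum of first n odd numbers = n²
= 1414²
= 1999396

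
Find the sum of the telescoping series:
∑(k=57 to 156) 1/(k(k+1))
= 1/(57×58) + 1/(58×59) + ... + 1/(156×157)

Partial fractions: 1/(k(k+1)) = 1/k - 1/(k+1)
The series telescopes:
= (1/57 - 1/58) + (1/58 - 1/59) + ... + (1/156 - 1/157)
= 1/57 - 1/157
= 100/8949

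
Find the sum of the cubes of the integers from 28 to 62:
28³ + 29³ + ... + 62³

Use ∑_{k=1}^{n} k³ = [n(n+1)/2]², then subtract the first 27 terms.
∑_{k=1}^{62} k³ = [62×63/2]² = 1953² = 3814209
∑_{k=1}^{27} k³ = [27×28/2]² = 378² = 142884
∑_{k=28}^{62} k³ = 3814209 - 142884 = 3671325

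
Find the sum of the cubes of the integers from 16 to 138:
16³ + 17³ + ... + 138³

Use ∑_{k=1}^{n} k³ = [n(n+1)/2]², then subtract the first 15 terms.
∑_{k=1}^{138} k³ = [138×139/2]² = 9591² = 91987281
∑_{k=1}^{15} k³ = [15×16/2]² = 120² = 14400
∑_{k=16}^{138} k³ = 91987281 - 14400 = 91972881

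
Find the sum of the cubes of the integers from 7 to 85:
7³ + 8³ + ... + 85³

Use ∑_{k=1}^{n} k³ = [n(n+1)/2]², then subtract the first 6 terms.
∑_{k=1}^{85} k³ = [85×86/2]² = 3655² = 13359025
∑_{k=1}^{6} k³ = [6×7/2]² = 21² = 441
∑_{k=7}^{85} k³ = 13359025 - 441 = 13358584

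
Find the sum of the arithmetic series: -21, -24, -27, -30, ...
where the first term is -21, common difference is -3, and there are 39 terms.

Sₙ = n/2 × (first + last)
Last term = a + (n-1)d = -21 + (39-1)×(-3) = -135
S_39 = 39/2 × (-21 + (-135))
S_39 = 39/2 × (-156) = -3042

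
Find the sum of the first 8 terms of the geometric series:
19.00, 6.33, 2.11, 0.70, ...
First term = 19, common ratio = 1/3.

Sₙ = a(1 - rⁿ) / (1 - r)
S_8 = 19(1 - (1/3)^8) / (1 - (1/3))
S_8 = 19(1 - (1/6561)) / (2/3)
S_8 = 62320/2187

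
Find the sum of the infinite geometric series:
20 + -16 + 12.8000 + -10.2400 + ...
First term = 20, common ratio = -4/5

For |r| < 1, S = a / (1 - r)
S = 20 / (1 - (-4/5))
S = 20 / (9/5)
S = 100/9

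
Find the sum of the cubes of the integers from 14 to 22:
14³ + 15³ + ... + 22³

Use ∑_{k=1}^{n} k³ = [n(n+1)/2]², then subtract the first 13 terms.
∑_{k=1}^{22} k³ = [22×23/2]² = 253² = 64009
∑_{k=1}^{13} k³ = [13×14/2]² = 91² = 8281
∑_{k=14}^{22} k³ = 64009 - 8281 = 55728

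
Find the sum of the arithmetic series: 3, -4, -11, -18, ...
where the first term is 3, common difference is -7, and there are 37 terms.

Sₙ = n/2 × (first + last)
Last term = a + (n-1)d = 3 + (37-1)×(-7) = -249
S_37 = 37/2 × (3 + (-249))
S_37 = 37/2 × (-246) = -4551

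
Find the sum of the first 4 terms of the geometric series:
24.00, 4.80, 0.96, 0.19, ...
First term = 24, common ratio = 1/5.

Sₙ = a(1 - rⁿ) / (1 - r)
S_4 = 24(1 - (1/5)^4) / (1 - (1/5))
S_4 = 24(1 - (1/625)) / (4/5)
S_4 = 3744/125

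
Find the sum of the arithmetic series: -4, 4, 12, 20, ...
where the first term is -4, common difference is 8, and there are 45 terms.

Sₙ = n/2 × (first + last)
Last term = a + (n-1)d = -4 + (45-1)×8 = 348
S_45 = 45/2 × (-4 + 348)
S_45 = 45/2 × 344 = 7740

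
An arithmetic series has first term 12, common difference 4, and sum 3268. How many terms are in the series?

Using S = n/2 × [2a + (n-1)d]
3268 = n/2 × [2(12) + (n-1)(4)]
3268 = n/2 × [24 + 4n - 4]
6536 = n × [20 + 4n]
4n² + (20)n - 6536 = 0
Discriminant: Δ = (20)² - 4(4)(-6536) = 400 + 104576 = 104976
√Δ = 324
n = [-(20) + √Δ] / (2·4) = (-20 + 324) / 8 = 304 / 8 = 38
(The negative root is discarded since n must be a positive integer.)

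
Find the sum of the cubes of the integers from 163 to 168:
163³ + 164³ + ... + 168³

Use ∑_{k=1}^{n} k³ = [n(n+1)/2]², then subtract the first 162 terms.
∑_{k=1}^{168} k³ = [168×169/2]² = 14196² = 201526416
∑_{k=1}^{162} k³ = [162×163/2]² = 13203² = 174319209
∑_{k=163}^{168} k³ = 201526416 - 174319209 = 27207207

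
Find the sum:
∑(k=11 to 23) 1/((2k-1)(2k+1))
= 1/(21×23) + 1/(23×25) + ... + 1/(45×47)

Partial fractions: 1/((2k-1)(2k+1)) = (1/2)[1/(2k-1) - 1/(2k+1)]
The series telescopes:
= (1/2)[1/21 - 1/47]
= 13/987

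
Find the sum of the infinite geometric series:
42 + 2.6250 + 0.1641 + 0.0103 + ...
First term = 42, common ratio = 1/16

For |r| < 1, S = a / (1 - r)
S = 42 / (1 - (1/16))
S = 42 / (15/16)
S = 224/5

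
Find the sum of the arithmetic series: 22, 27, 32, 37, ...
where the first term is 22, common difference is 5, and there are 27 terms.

Sₙ = n/2 × (first + last)
Last term = a + (n-1)d = 22 + (27-1)×5 = 152
S_27 = 27/2 × (22 + 152)
S_27 = 27/2 × 174 = 2349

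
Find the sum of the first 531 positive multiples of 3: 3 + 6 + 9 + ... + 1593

Factor out 3: = 3(1 + 2 + ... + 531) = 3 × n(n+1)/2
= 3 × 531×532/2
= 3 × 141246
= 423738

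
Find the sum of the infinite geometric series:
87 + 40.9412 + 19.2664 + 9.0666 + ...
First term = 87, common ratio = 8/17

For |r| < 1, S = a / (1 - r)
S = 87 / (1 - (8/17))
S = 87 / (9/17)
S = 493/3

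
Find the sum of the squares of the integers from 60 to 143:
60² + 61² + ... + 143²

Use ∑_{k=1}^{n} k² = n(n+1)(2n+1)/6, then subtract the first 59 terms.
∑_{k=1}^{143} k² = 143×144×287/6 = 984984
∑_{k=1}^{59} k² = 59×60×119/6 = 70210
∑_{k=60}^{143} k² = 984984 - 70210 = 914774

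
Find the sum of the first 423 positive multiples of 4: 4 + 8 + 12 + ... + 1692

Factor out 4: = 4(1 + 2 + ... + 423) = 4 × n(n+1)/2
= 4 × 423×424/2
= 4 × 89676
= 358704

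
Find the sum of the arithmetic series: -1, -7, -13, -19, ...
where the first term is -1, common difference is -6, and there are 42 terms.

Sₙ = n/2 × (first + last)
Last term = a + (n-1)d = -1 + (42-1)×(-6) = -247
S_42 = 42/2 × (-1 + (-247))
S_42 = 42/2 × (-248) = -5208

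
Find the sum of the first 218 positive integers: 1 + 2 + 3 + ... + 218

Formula: ∑k = n(n+1)/2
= 218×219/2
= 47742/2
= 23871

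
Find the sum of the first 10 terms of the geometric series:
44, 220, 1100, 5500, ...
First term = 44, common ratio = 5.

Sₙ = a(1 - rⁿ) / (1 - r)
S_10 = 44(1 - 5^10) / (1 - 5)
S_10 = 44(1 - 9765625) / (-4)
S_10 = 107421864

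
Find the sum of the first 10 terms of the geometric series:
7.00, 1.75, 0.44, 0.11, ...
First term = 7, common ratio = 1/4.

Sₙ = a(1 - rⁿ) / (1 - r)
S_10 = 7(1 - (1/4)^10) / (1 - (1/4))
S_10 = 7(1 - (1/1048576)) / (3/4)
S_10 = 2446675/262144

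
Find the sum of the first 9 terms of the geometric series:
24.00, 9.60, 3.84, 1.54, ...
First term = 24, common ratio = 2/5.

Sₙ = a(1 - rⁿ) / (1 - r)
S_9 = 24(1 - (2/5)^9) / (1 - (2/5))
S_9 = 24(1 - (512/1953125)) / (3/5)
S_9 = 15620904/390625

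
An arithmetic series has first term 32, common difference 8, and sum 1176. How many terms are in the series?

Using S = n/2 × [2a + (n-1)d]
1176 = n/2 × [2(32) + (n-1)(8)]
1176 = n/2 × [64 + 8n - 8]
2352 = n × [56 + 8n]
8n² + (56)n - 2352 = 0
Discriminant: Δ = (56)² - 4(8)(-2352) = 3136 + 75264 = 78400
√Δ = 280
n = [-(56) + √Δ] / (2·8) = (-56 + 280) / 16 = 224 / 16 = 14
(The negative root is discarded since n must be a positive integer.)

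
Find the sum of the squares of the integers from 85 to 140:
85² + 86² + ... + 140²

Use ∑_{k=1}^{n} k² = n(n+1)(2n+1)/6, then subtract the first 84 terms.
∑_{k=1}^{140} k² = 140×141×281/6 = 924490
∑_{k=1}^{84} k² = 84×85×169/6 = 201110
∑_{k=85}^{140} k² = 924490 - 201110 = 723380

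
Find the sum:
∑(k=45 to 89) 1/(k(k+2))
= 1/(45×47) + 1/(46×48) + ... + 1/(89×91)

Partial fractions: 1/(k(k+2)) = (1/2)[1/k - 1/(k+2)]
Telescoping leaves the first two and last two terms:
= (1/2)[1/45 + 1/46 - 1/90 - 1/91]
= 2059/188370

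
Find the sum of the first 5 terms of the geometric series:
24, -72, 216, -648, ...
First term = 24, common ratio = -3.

Sₙ = a(1 - rⁿ) / (1 - r)
S_5 = 24(1 - (-3)^5) / (1 - (-3))
S_5 = 24(1 - (-243)) / (4)
S_5 = 1464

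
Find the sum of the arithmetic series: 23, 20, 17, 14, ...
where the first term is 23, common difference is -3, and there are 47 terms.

Sₙ = n/2 × (first + last)
Last term = a + (n-1)d = 23 + (47-1)×(-3) = -115
S_47 = 47/2 × (23 + (-115))
S_47 = 47/2 × (-92) = -2162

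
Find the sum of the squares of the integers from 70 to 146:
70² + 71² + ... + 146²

Use ∑_{k=1}^{n} k² = n(n+1)(2n+1)/6, then subtract the first 69 terms.
∑_{k=1}^{146} k² = 146×147×293/6 = 1048061
∑_{k=1}^{69} k² = 69×70×139/6 = 111895
∑_{k=70}^{146} k² = 1048061 - 111895 = 936166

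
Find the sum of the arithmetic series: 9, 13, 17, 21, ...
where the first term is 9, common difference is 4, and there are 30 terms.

Sₙ = n/2 × (first + last)
Last term = a + (n-1)d = 9 + (30-1)×4 = 125
S_30 = 30/2 × (9 + 125)
S_30 = 30/2 × 134 = 2010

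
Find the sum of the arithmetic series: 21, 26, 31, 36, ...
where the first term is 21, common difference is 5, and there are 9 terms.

Sₙ = n/2 × (first + last)
Last term = a + (n-1)d = 21 + (9-1)×5 = 61
S_9 = 9/2 × (21 + 61)
S_9 = 9/2 × 82 = 369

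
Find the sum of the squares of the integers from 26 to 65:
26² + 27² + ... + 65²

Use ∑_{k=1}^{n} k² = n(n+1)(2n+1)/6, then subtract the first 25 terms.
∑_{k=1}^{65} k² = 65×66×131/6 = 93665
∑_{k=1}^{25} k² = 25×26×51/6 = 5525
∑_{k=26}^{65} k² = 93665 - 5525 = 88140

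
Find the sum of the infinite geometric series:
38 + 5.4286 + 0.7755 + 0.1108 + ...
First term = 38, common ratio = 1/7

For |r| < 1, S = a / (1 - r)
S = 38 / (1 - (1/7))
S = 38 / (6/7)
S = 133/3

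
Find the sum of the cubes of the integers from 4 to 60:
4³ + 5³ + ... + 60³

Use ∑_{k=1}^{n} k³ = [n(n+1)/2]², then subtract the first 3 terms.
∑_{k=1}^{60} k³ = [60×61/2]² = 1830² = 3348900
∑_{k=1}^{3} k³ = [3×4/2]² = 6² = 36
∑_{k=4}^{60} k³ = 3348900 - 36 = 3348864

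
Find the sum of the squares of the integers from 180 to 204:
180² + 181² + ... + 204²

Use ∑_{k=1}^{n} k² = n(n+1)(2n+1)/6, then subtract the first 179 terms.
∑_{k=1}^{204} k² = 204×205×409/6 = 2850730
∑_{k=1}^{179} k² = 179×180×359/6 = 1927830
∑_{k=180}^{204} k² = 2850730 - 1927830 = 922900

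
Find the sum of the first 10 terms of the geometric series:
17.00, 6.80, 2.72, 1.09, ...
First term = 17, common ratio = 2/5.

Sₙ = a(1 - rⁿ) / (1 - r)
S_10 = 17(1 - (2/5)^10) / (1 - (2/5))
S_10 = 17(1 - (1024/9765625)) / (3/5)
S_10 = 55332739/1953125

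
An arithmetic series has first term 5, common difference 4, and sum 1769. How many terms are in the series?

Using S = n/2 × [2a + (n-1)d]
1769 = n/2 × [2(5) + (n-1)(4)]
1769 = n/2 × [10 + 4n - 4]
3538 = n × [6 + 4n]
4n² + (6)n - 3538 = 0
Discriminant: Δ = (6)² - 4(4)(-3538) = 36 + 56608 = 56644
√Δ = 238
n = [-(6) + √Δ] / (2·4) = (-6 + 238) / 8 = 232 / 8 = 29
(The negative root is discarded since n must be a positive integer.)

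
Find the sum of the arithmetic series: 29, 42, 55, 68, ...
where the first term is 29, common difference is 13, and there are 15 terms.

Sₙ = n/2 × (first + last)
Last term = a + (n-1)d = 29 + (15-1)×13 = 211
S_15 = 15/2 × (29 + 211)
S_15 = 15/2 × 240 = 1800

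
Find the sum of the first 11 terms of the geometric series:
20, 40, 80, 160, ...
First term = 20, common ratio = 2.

Sₙ = a(1 - rⁿ) / (1 - r)
S_11 = 20(1 - 2^11) / (1 - 2)
S_11 = 20(1 - 2048) / (-1)
S_11 = 40940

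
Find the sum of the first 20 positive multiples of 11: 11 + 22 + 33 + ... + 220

Factor out 11: = 11(1 + 2 + ... + 20) = 11 × n(n+1)/2
= 11 × 20×21/2
= 11 × 210
= 2310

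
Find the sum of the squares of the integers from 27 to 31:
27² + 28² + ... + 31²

Use ∑_{k=1}^{n} k² = n(n+1)(2n+1)/6, then subtract the first 26 terms.
∑_{k=1}^{31} k² = 31×32×63/6 = 10416
∑_{k=1}^{26} k² = 26×27×53/6 = 6201
∑_{k=27}^{31} k² = 10416 - 6201 = 4215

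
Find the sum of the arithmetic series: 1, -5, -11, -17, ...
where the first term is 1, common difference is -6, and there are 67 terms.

Sₙ = n/2 × (first + last)
Last term = a + (n-1)d = 1 + (67-1)×(-6) = -395
S_67 = 67/2 × (1 + (-395))
S_67 = 67/2 × (-394) = -13199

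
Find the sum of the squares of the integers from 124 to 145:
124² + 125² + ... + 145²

Use ∑_{k=1}^{n} k² = n(n+1)(2n+1)/6, then subtract the first 123 terms.
∑_{k=1}^{145} k² = 145×146×291/6 = 1026745
∑_{k=1}^{123} k² = 123×124×247/6 = 627874
∑_{k=124}^{145} k² = 1026745 - 627874 = 398871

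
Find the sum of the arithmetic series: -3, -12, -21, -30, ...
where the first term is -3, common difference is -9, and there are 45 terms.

Sₙ = n/2 × (first + last)
Last term = a + (n-1)d = -3 + (45-1)×(-9) = -399
S_45 = 45/2 × (-3 + (-399))
S_45 = 45/2 × (-402) = -9045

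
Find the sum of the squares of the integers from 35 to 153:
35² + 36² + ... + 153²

Use ∑_{k=1}^{n} k² = n(n+1)(2n+1)/6, then subtract the first 34 terms.
∑_{k=1}^{153} k² = 153×154×307/6 = 1205589
∑_{k=1}^{34} k² = 34×35×69/6 = 13685
∑_{k=35}^{153} k² = 1205589 - 13685 = 1191904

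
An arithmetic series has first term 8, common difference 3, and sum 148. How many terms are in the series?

Using S = n/2 × [2a + (n-1)d]
148 = n/2 × [2(8) + (n-1)(3)]
148 = n/2 × [16 + 3n - 3]
296 = n × [13 + 3n]
3n² + (13)n - 296 = 0
Discriminant: Δ = (13)² - 4(3)(-296) = 169 + 3552 = 3721
√Δ = 61
n = [-(13) + √Δ] / (2·3) = (-13 + 61) / 6 = 48 / 6 = 8
(The negative root is discarded since n must be a positive integer.)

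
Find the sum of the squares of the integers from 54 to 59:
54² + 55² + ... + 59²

Use ∑_{k=1}^{n} k² = n(n+1)(2n+1)/6, then subtract the first 53 terms.
∑_{k=1}^{59} k² = 59×60×119/6 = 70210
∑_{k=1}^{53} k² = 53×54×107/6 = 51039
∑_{k=54}^{59} k² = 70210 - 51039 = 19171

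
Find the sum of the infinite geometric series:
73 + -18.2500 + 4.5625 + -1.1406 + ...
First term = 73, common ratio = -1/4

For |r| < 1, S = a / (1 - r)
S = 73 / (1 - (-1/4))
S = 73 / (5/4)
S = 292/5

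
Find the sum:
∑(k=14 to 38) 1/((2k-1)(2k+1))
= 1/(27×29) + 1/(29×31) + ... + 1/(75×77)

Partial fractions: 1/((2k-1)(2k+1)) = (1/2)[1/(2k-1) - 1/(2k+1)]
The series telescopes:
= (1/2)[1/27 - 1/77]
= 25/2079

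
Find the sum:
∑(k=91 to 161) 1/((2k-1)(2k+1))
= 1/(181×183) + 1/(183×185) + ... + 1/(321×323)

Partial fractions: 1/((2k-1)(2k+1)) = (1/2)[1/(2k-1) - 1/(2k+1)]
The series telescopes:
= (1/2)[1/181 - 1/323]
= 71/58463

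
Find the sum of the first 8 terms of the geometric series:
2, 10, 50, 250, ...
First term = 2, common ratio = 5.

Sₙ = a(1 - rⁿ) / (1 - r)
S_8 = 2(1 - 5^8) / (1 - 5)
S_8 = 2(1 - 390625) / (-4)
S_8 = 195312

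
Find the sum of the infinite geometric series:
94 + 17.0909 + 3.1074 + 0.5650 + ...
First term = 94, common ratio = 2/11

For |r| < 1, S = a / (1 - r)
S = 94 / (1 - (2/11))
S = 94 / (9/11)
S = 1034/9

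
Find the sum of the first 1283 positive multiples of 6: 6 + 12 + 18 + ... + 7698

Factor out 6: = 6(1 + 2 + ... + 1283) = 6 × n(n+1)/2
= 6 × 1283×1284/2
= 6 × 823686
= 4942116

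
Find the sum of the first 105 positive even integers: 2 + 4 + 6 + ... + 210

Sum of first n even numbers = n(n+1)
= 105×106
= 11130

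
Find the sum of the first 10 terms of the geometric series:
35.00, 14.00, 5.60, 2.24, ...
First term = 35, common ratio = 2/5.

Sₙ = a(1 - rⁿ) / (1 - r)
S_10 = 35(1 - (2/5)^10) / (1 - (2/5))
S_10 = 35(1 - (1024/9765625)) / (3/5)
S_10 = 22784069/390625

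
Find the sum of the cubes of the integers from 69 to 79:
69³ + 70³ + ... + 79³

Use ∑_{k=1}^{n} k³ = [n(n+1)/2]², then subtract the first 68 terms.
∑_{k=1}^{79} k³ = [79×80/2]² = 3160² = 9985600
∑_{k=1}^{68} k³ = [68×69/2]² = 2346² = 5503716
∑_{k=69}^{79} k³ = 9985600 - 5503716 = 4481884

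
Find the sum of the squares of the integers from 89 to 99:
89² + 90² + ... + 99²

Use ∑_{k=1}^{n} k² = n(n+1)(2n+1)/6, then subtract the first 88 terms.
∑_{k=1}^{99} k² = 99×100×199/6 = 328350
∑_{k=1}^{88} k² = 88×89×177/6 = 231044
∑_{k=89}^{99} k² = 328350 - 231044 = 97306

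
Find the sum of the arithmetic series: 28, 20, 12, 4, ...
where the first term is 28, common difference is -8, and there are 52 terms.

Sₙ = n/2 × (first + last)
Last term = a + (n-1)d = 28 + (52-1)×(-8) = -380
S_52 = 52/2 × (28 + (-380))
S_52 = 52/2 × (-352) = -9152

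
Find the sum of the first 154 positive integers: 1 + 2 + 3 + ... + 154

Formula: ∑k = n(n+1)/2
= 154×155/2
= 23870/2
= 11935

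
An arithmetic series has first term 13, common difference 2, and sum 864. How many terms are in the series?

Using S = n/2 × [2a + (n-1)d]
864 = n/2 × [2(13) + (n-1)(2)]
864 = n/2 × [26 + 2n - 2]
1728 = n × [24 + 2n]
2n² + (24)n - 1728 = 0
Discriminant: Δ = (24)² - 4(2)(-1728) = 576 + 13824 = 14400
√Δ = 120
n = [-(24) + √Δ] / (2·2) = (-24 + 120) / 4 = 96 / 4 = 24
(The negative root is discarded since n must be a positive integer.)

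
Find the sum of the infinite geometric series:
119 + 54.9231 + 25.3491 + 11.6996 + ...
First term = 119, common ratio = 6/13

For |r| < 1, S = a / (1 - r)
S = 119 / (1 - (6/13))
S = 119 / (7/13)
S = 221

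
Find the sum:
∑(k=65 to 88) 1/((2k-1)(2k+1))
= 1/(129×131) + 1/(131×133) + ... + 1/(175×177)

Partial fractions: 1/((2k-1)(2k+1)) = (1/2)[1/(2k-1) - 1/(2k+1)]
The series telescopes:
= (1/2)[1/129 - 1/177]
= 8/7611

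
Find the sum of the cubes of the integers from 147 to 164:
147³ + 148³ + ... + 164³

Use ∑_{k=1}^{n} k³ = [n(n+1)/2]², then subtract the first 146 terms.
∑_{k=1}^{164} k³ = [164×165/2]² = 13530² = 183060900
∑_{k=1}^{146} k³ = [146×147/2]² = 10731² = 115154361
∑_{k=147}^{164} k³ = 183060900 - 115154361 = 67906539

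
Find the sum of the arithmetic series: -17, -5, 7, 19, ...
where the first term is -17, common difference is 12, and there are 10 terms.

Sₙ = n/2 × (first + last)
Last term = a + (n-1)d = -17 + (10-1)×12 = 91
S_10 = 10/2 × (-17 + 91)
S_10 = 10/2 × 74 = 370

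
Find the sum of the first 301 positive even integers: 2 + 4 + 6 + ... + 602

Sum of first n even numbers = n(n+1)
= 301×302
= 90902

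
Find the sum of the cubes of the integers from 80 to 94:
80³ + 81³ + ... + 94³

Use ∑_{k=1}^{n} k³ = [n(n+1)/2]², then subtract the first 79 terms.
∑_{k=1}^{94} k³ = [94×95/2]² = 4465² = 19936225
∑_{k=1}^{79} k³ = [79×80/2]² = 3160² = 9985600
∑_{k=80}^{94} k³ = 19936225 - 9985600 = 9950625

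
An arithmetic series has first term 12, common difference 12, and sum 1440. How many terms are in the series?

Using S = n/2 × [2a + (n-1)d]
1440 = n/2 × [2(12) + (n-1)(12)]
1440 = n/2 × [24 + 12n - 12]
2880 = n × [12 + 12n]
12n² + (12)n - 2880 = 0
Discriminant: Δ = (12)² - 4(12)(-2880) = 144 + 138240 = 138384
√Δ = 372
n = [-(12) + √Δ] / (2·12) = (-12 + 372) / 24 = 360 / 24 = 15
(The negative root is discarded since n must be a positive integer.)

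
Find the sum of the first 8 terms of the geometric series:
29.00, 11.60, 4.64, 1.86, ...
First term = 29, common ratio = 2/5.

Sₙ = a(1 - rⁿ) / (1 - r)
S_8 = 29(1 - (2/5)^8) / (1 - (2/5))
S_8 = 29(1 - (256/390625)) / (3/5)
S_8 = 3773567/78125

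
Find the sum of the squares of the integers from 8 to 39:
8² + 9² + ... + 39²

Use ∑_{k=1}^{n} k² = n(n+1)(2n+1)/6, then subtract the first 7 terms.
∑_{k=1}^{39} k² = 39×40×79/6 = 20540
∑_{k=1}^{7} k² = 7×8×15/6 = 140
∑_{k=8}^{39} k² = 20540 - 140 = 20400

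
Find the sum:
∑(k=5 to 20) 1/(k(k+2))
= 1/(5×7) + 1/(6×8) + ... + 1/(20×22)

Partial fractions: 1/(k(k+2)) = (1/2)[1/k - 1/(k+2)]
Telescoping leaves the first two and last two terms:
= (1/2)[1/5 + 1/6 - 1/21 - 1/22]
= 158/1155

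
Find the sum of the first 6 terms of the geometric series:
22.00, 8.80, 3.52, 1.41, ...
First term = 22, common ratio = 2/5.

Sₙ = a(1 - rⁿ) / (1 - r)
S_6 = 22(1 - (2/5)^6) / (1 - (2/5))
S_6 = 22(1 - (64/15625)) / (3/5)
S_6 = 114114/3125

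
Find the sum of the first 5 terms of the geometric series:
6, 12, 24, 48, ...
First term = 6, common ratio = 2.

Sₙ = a(1 - rⁿ) / (1 - r)
S_5 = 6(1 - 2^5) / (1 - 2)
S_5 = 6(1 - 32) / (-1)
S_5 = 186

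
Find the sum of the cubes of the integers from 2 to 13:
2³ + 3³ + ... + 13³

Use ∑_{k=1}^{n} k³ = [n(n+1)/2]², then subtract the first 1 terms.
∑_{k=1}^{13} k³ = [13×14/2]² = 91² = 8281
∑_{k=1}^{1} k³ = [1×2/2]² = 1² = 1
∑_{k=2}^{13} k³ = 8281 - 1 = 8280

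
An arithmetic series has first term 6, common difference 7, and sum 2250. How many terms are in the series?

Using S = n/2 × [2a + (n-1)d]
2250 = n/2 × [2(6) + (n-1)(7)]
2250 = n/2 × [12 + 7n - 7]
4500 = n × [5 + 7n]
7n² + (5)n - 4500 = 0
Discriminant: Δ = (5)² - 4(7)(-4500) = 25 + 126000 = 126025
√Δ = 355
n = [-(5) + √Δ] / (2·7) = (-5 + 355) / 14 = 350 / 14 = 25
(The negative root is discarded since n must be a positive integer.)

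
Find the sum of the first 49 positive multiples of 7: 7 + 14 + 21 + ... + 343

Factor out 7: = 7(1 + 2 + ... + 49) = 7 × n(n+1)/2
= 7 × 49×50/2
= 7 × 1225
= 8575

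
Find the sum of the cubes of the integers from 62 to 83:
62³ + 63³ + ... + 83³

Use ∑_{k=1}^{n} k³ = [n(n+1)/2]², then subtract the first 61 terms.
∑_{k=1}^{83} k³ = [83×84/2]² = 3486² = 12152196
∑_{k=1}^{61} k³ = [61×62/2]² = 1891² = 3575881
∑_{k=62}^{83} k³ = 12152196 - 3575881 = 8576315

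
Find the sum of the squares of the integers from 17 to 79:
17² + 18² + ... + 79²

Use ∑_{k=1}^{n} k² = n(n+1)(2n+1)/6, then subtract the first 16 terms.
∑_{k=1}^{79} k² = 79×80×159/6 = 167480
∑_{k=1}^{16} k² = 16×17×33/6 = 1496
∑_{k=17}^{79} k² = 167480 - 1496 = 165984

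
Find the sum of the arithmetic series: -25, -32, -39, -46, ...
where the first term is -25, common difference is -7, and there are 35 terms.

Sₙ = n/2 × (first + last)
Last term = a + (n-1)d = -25 + (35-1)×(-7) = -263
S_35 = 35/2 × (-25 + (-263))
S_35 = 35/2 × (-288) = -5040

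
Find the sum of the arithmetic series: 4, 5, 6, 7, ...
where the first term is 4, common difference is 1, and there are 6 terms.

Sₙ = n/2 × (first + last)
Last term = a + (n-1)d = 4 + (6-1)×1 = 9
S_6 = 6/2 × (4 + 9)
S_6 = 6/2 × 13 = 39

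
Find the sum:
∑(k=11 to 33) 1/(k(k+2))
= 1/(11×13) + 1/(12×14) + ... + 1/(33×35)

Partial fractions: 1/(k(k+2)) = (1/2)[1/k - 1/(k+2)]
Telescoping leaves the first two and last two terms:
= (1/2)[1/11 + 1/12 - 1/34 - 1/35]
= 9131/157080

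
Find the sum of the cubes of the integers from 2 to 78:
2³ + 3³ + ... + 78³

Use ∑_{k=1}^{n} k³ = [n(n+1)/2]², then subtract the first 1 terms.
∑_{k=1}^{78} k³ = [78×79/2]² = 3081² = 9492561
∑_{k=1}^{1} k³ = [1×2/2]² = 1² = 1
∑_{k=2}^{78} k³ = 9492561 - 1 = 9492560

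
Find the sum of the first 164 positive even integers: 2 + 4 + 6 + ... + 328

Sum of first n even numbers = n(n+1)
= 164×165
= 27060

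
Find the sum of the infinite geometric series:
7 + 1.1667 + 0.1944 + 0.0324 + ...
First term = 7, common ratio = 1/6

For |r| < 1, S = a / (1 - r)
S = 7 / (1 - (1/6))
S = 7 / (5/6)
S = 42/5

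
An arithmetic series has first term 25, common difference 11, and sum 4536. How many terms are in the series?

Using S = n/2 × [2a + (n-1)d]
4536 = n/2 × [2(25) + (n-1)(11)]
4536 = n/2 × [50 + 11n - 11]
9072 = n × [39 + 11n]
11n² + (39)n - 9072 = 0
Discriminant: Δ = (39)² - 4(11)(-9072) = 1521 + 399168 = 400689
√Δ = 633
n = [-(39) + √Δ] / (2·11) = (-39 + 633) / 22 = 594 / 22 = 27
(The negative root is discarded since n must be a positive integer.)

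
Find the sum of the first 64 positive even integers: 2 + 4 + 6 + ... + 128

Sum of first n even numbers = n(n+1)
= 64×65
= 4160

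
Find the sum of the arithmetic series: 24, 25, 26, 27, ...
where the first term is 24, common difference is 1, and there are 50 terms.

Sₙ = n/2 × (first + last)
Last term = a + (n-1)d = 24 + (50-1)×1 = 73
S_50 = 50/2 × (24 + 73)
S_50 = 50/2 × 97 = 2425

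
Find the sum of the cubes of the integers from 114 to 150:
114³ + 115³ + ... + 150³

Use ∑_{k=1}^{n} k³ = [n(n+1)/2]², then subtract the first 113 terms.
∑_{k=1}^{150} k³ = [150×151/2]² = 11325² = 128255625
∑_{k=1}^{113} k³ = [113×114/2]² = 6441² = 41486481
∑_{k=114}^{150} k³ = 128255625 - 41486481 = 86769144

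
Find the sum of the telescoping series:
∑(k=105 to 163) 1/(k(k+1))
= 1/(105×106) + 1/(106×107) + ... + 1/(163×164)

Partial fractions: 1/(k(k+1)) = 1/k - 1/(k+1)
The series telescopes:
= (1/105 - 1/106) + (1/106 - 1/107) + ... + (1/163 - 1/164)
= 1/105 - 1/164
= 59/17220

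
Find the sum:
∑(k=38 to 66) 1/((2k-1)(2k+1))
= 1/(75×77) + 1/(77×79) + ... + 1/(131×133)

Partial fractions: 1/((2k-1)(2k+1)) = (1/2)[1/(2k-1) - 1/(2k+1)]
The series telescopes:
= (1/2)[1/75 - 1/133]
= 29/9975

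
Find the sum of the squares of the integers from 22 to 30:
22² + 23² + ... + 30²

Use ∑_{k=1}^{n} k² = n(n+1)(2n+1)/6, then subtract the first 21 terms.
∑_{k=1}^{30} k² = 30×31×61/6 = 9455
∑_{k=1}^{21} k² = 21×22×43/6 = 3311
∑_{k=22}^{30} k² = 9455 - 3311 = 6144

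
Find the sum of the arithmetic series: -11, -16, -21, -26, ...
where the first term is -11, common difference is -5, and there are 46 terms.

Sₙ = n/2 × (first + last)
Last term = a + (n-1)d = -11 + (46-1)×(-5) = -236
S_46 = 46/2 × (-11 + (-236))
S_46 = 46/2 × (-247) = -5681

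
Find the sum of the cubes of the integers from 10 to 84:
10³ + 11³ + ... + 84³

Use ∑_{k=1}^{n} k³ = [n(n+1)/2]², then subtract the first 9 terms.
∑_{k=1}^{84} k³ = [84×85/2]² = 3570² = 12744900
∑_{k=1}^{9} k³ = [9×10/2]² = 45² = 2025
∑_{k=10}^{84} k³ = 12744900 - 2025 = 12742875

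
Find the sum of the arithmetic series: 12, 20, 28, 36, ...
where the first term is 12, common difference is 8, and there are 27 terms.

Sₙ = n/2 × (first + last)
Last term = a + (n-1)d = 12 + (27-1)×8 = 220
S_27 = 27/2 × (12 + 220)
S_27 = 27/2 × 232 = 3132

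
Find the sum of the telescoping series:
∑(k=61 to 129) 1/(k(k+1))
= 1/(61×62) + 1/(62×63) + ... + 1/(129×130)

Partial fractions: 1/(k(k+1)) = 1/k - 1/(k+1)
The series telescopes:
= (1/61 - 1/62) + (1/62 - 1/63) + ... + (1/129 - 1/130)
= 1/61 - 1/130
= 69/7930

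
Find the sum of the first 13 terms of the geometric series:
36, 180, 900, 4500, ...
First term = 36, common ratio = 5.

Sₙ = a(1 - rⁿ) / (1 - r)
S_13 = 36(1 - 5^13) / (1 - 5)
S_13 = 36(1 - 1220703125) / (-4)
S_13 = 10986328116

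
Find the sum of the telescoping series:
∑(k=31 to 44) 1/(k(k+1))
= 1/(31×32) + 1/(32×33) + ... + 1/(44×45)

Partial fractions: 1/(k(k+1)) = 1/k - 1/(k+1)
The series telescopes:
= (1/31 - 1/32) + (1/32 - 1/33) + ... + (1/44 - 1/45)
= 1/31 - 1/45
= 14/1395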